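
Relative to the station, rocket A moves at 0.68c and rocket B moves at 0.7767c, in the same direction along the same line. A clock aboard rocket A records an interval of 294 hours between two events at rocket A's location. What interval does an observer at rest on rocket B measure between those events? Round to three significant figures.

Transform rocket A's velocity into rocket B's frame: (0.68 − 0.7767)/(1 − 0.68·0.7767) = −0.0967/0.471844, so the relative speed is 0.20494c.
At |u| = 0.20494c, γ = (1 − 0.0420004)^(−1/2) = 1.0217.
The clock on rocket A records proper time, so rocket B measures Δt = γΔτ = 1.0217 × 294 = 300 hours.

300 hours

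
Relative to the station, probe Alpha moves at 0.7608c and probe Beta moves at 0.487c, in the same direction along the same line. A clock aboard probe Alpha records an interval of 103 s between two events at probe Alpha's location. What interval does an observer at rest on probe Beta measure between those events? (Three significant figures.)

Transform probe Alpha's velocity into probe Beta's frame: (0.7608 − 0.487)/(1 − 0.7608·0.487) = 0.2738/0.6294904, so the relative speed is 0.43496c.
At |u| = 0.43496c, γ = (1 − 0.18919)^(−1/2) = 1.1106.
Probe Alpha's interval is proper; time dilation gives Δt_B = γΔτ = 1.1106 × 103 s = 114 s.

114 s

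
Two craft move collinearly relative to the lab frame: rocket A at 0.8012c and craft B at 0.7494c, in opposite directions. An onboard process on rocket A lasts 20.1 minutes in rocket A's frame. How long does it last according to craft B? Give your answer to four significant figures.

Transform rocket A's velocity into craft B's frame: (0.8012 + 0.7494)/(1 + 0.8012·0.7494) = 1.5506/1.60041928, so the relative speed is 0.96887c.
At |u| = 0.96887c, γ = (1 − 0.938709)^(−1/2) = 4.0393.
The clock on rocket A records proper time, so craft B measures Δt = γΔτ = 4.0393 × 20.1 = 81.19 minutes.

81.19 minutes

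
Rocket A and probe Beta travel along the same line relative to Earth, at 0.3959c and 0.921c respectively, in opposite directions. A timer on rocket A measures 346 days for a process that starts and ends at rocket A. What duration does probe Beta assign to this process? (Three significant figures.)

1320 days

Speed of rocket A in probe Beta's frame: u = (v_A + v_B)/(1 + v_A v_B/c²) = (0.3959 + 0.921)/(1 + 0.3959×0.921) = 1.3169/1.3646239 = 0.96503; |u| = 0.96503c.
At |u| = 0.96503c, γ = (1 − 0.931283)^(−1/2) = 3.8148.
Rocket A's interval is proper; time dilation gives Δt_B = γΔτ = 3.8148 × 346 days = 1320 days.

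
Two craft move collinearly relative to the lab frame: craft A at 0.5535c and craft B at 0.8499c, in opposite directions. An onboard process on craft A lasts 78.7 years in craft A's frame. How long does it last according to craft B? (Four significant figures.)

Speed of craft A in craft B's frame: u = (v_A + v_B)/(1 + v_A v_B/c²) = (0.5535 + 0.8499)/(1 + 0.5535×0.8499) = 1.4034/1.47041965 = 0.95442; |u| = 0.95442c.
At |u| = 0.95442c, γ = (1 − 0.910918)^(−1/2) = 3.3505.
Craft A's interval is proper; time dilation gives Δt_B = γΔτ = 3.3505 × 78.7 years = 263.7 years.

263.7 years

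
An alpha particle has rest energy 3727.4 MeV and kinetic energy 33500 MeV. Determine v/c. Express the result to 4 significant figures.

γ = 1 + K/(mc²) = 1 + 33500/3727.4 = 9.9875.
β = √(1 − 1/γ²) = √(1 − 0.010025) = √0.989975 = 0.9950.

0.9950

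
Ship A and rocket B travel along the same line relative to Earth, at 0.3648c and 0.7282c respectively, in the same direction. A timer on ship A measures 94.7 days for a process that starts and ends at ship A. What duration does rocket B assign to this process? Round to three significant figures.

109 days

Transform ship A's velocity into rocket B's frame: (0.3648 − 0.7282)/(1 − 0.3648·0.7282) = −0.3634/0.73435264, so the relative speed is 0.49486c.
At |u| = 0.49486c, γ = (1 − 0.244886)^(−1/2) = 1.1508.
Ship A's interval is proper; time dilation gives Δt_B = γΔτ = 1.1508 × 94.7 days = 109 days.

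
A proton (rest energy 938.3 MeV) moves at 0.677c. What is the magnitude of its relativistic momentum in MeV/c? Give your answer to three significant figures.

Lorentz factor: γ = (1 − 0.458329)^(−1/2) = 1.3587.
Momentum: p = γβ·mc = 1.3587 × 0.677 × 938.3 MeV/c = 863 MeV/c.

863 MeV/c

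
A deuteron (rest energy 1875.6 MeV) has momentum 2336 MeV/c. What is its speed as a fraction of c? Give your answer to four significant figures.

βγ = pc/(mc²) = 2336/1875.6 = 1.2455.
Since γ² = 1 + (βγ)² = 2.55127, γ = √2.55127 = 1.59727, and β = (βγ)/γ = 1.2455/1.59727 = 0.7798.

0.7798c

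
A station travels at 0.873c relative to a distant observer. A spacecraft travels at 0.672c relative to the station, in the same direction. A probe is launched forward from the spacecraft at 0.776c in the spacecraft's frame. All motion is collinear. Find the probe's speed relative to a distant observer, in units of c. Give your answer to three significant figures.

0.997c

First combine the probe and spacecraft (S''→S'): u₁ = (0.776 + 0.672)/(1 + 0.776×0.672) = 1.448/1.521472 = 0.95171.
Then combine with the station (S'→S): u = (0.95171 + 0.873)/(1 + 0.95171×0.873) = 1.82471/1.83084283 = 0.99665.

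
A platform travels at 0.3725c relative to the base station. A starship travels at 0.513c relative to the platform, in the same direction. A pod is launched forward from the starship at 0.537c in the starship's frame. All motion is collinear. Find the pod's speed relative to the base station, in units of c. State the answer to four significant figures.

First combine the pod and starship (S''→S'): u₁ = (0.537 + 0.513)/(1 + 0.537×0.513) = 1.05/1.275481 = 0.82322.
Then combine with the platform (S'→S): u = (0.82322 + 0.3725)/(1 + 0.82322×0.3725) = 1.19572/1.30664945 = 0.9151.

0.9151c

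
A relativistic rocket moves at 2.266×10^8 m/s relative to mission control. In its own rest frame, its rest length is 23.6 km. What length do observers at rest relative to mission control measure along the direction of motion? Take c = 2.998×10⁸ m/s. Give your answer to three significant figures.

15.5 km

β = v/c = (2.266×10^8 m/s)/(2.998×10⁸ m/s) = 0.755837.
Lorentz factor: γ = (1 − 0.5712896)^(−1/2) = 1.5273.
Length contraction: L = L₀/γ = 23.6/1.5273 = 15.5 km.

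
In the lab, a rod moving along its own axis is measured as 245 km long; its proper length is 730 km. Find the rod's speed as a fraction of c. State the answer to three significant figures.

Length contraction gives γ = L₀/L = 730/245 = 2.9796.
β = √(1 − 1/γ²) = √0.887362 = 0.942.

0.942c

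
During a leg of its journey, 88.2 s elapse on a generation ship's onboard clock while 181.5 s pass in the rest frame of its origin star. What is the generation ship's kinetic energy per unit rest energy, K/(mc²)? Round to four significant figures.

1.058

γ = Δt/Δτ = 181.5/88.2 = 2.05782.
Since K = (γ−1)mc², K/(mc²) = 2.05782 − 1 = 1.058.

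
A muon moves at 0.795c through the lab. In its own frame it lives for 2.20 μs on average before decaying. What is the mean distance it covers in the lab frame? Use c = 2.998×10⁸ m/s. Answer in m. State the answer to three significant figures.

864 m

With β = 0.795, γ = 1/√(1 − 0.795²) = 1/√0.367975 = 1.6485.
Lab-frame lifetime: Δt = γτ = 1.6485 × 2.20 μs = 3.6267 μs.
Distance: d = vΔt = 0.795 × 2.998×10⁸ m/s × 3.6267×10^-6 s = 864 m.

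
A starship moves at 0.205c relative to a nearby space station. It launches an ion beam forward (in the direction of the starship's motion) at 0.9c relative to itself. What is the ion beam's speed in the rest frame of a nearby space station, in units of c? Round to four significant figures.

0.9329c

Relativistic velocity addition: u = (u' + v)/(1 + u'v/c²), with u' = 0.9c and v = 0.205c.
Numerator: 0.9 + 0.205 = 1.105. Denominator: 1 + (0.9)(0.205) = 1.1845.
u = 1.105/1.1845 = 0.93288, so the speed is 0.9329c.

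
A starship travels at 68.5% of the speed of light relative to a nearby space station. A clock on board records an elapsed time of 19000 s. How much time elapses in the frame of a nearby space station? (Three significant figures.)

With β = 0.685, γ = 1/√(1 − 0.685²) = 1/√0.530775 = 1.3726.
Time dilation: Δt = γ·Δτ = 1.3726 × 19000 = 26100 s.

26100 s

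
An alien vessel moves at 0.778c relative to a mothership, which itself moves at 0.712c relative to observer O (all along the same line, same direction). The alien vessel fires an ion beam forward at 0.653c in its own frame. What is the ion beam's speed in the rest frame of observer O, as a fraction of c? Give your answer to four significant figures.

0.9912c

First combine the ion beam and alien vessel (S''→S'): u₁ = (0.653 + 0.778)/(1 + 0.653×0.778) = 1.431/1.508034 = 0.94892.
Then combine with the mothership (S'→S): u = (0.94892 + 0.712)/(1 + 0.94892×0.712) = 1.66092/1.67563104 = 0.99122.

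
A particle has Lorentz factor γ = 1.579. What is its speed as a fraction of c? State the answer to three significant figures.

β = √(1 − 1/γ²) = √(1 − 1/2.493241) = √0.598916 = 0.774.

0.774c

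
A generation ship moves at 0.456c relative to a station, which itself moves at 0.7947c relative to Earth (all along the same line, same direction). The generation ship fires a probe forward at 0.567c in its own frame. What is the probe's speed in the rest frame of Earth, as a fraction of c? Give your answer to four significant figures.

0.9767c

Apply u = (u'+v)/(1+u'v) twice. Probe in the station frame: (0.567+0.456)/(1+0.567·0.456) = 1.023/1.258552 = 0.81284c.
That velocity, transformed to the rest frame of Earth: (0.81284+0.7947)/(1+0.81284·0.7947) = 1.60754/1.645963948 = 0.97666c.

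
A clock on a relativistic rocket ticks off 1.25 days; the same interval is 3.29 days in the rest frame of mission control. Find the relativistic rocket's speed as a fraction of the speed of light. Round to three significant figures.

0.925c

γ = Δt/Δτ = 3.29/1.25 = 2.632.
β = √(1 − 1/γ²) = √(1 − 0.144354) = √0.855646 = 0.925.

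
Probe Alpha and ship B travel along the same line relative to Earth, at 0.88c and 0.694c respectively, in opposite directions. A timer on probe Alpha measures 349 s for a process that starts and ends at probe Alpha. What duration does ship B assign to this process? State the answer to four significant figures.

1644 s

Speed of probe Alpha in ship B's frame: u = (v_A + v_B)/(1 + v_A v_B/c²) = (0.88 + 0.694)/(1 + 0.88×0.694) = 1.574/1.61072 = 0.9772; |u| = 0.9772c.
γ for this relative speed: γ = 1/√(1 − 0.95492) = 4.7099.
Probe Alpha's interval is proper; time dilation gives Δt_B = γΔτ = 4.7099 × 349 s = 1644 s.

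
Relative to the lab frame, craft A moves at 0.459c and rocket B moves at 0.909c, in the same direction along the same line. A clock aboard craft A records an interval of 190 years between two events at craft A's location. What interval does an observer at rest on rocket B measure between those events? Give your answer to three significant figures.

299 years

Speed of craft A in rocket B's frame: u = (v_A − v_B)/(1 − v_A v_B/c²) = (0.459 − 0.909)/(1 − 0.459×0.909) = −0.45/0.582769 = −0.77218; |u| = 0.77218c.
At |u| = 0.77218c, γ = (1 − 0.596262)^(−1/2) = 1.5738.
Craft A's interval is proper; time dilation gives Δt_B = γΔτ = 1.5738 × 190 years = 299 years.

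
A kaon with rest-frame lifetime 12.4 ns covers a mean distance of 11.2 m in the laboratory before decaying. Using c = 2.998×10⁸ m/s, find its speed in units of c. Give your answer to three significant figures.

0.949c

Let x = d/(cτ) = 11.20 m / (2.998×10⁸ m/s × 1.240×10^-8 s) = 3.0128. Since d = βγcτ, x = βγ = β/√(1−β²).
Solving: β² = x²/(1+x²) = 9.07696/10.07696 = 0.900764, so β = 0.949.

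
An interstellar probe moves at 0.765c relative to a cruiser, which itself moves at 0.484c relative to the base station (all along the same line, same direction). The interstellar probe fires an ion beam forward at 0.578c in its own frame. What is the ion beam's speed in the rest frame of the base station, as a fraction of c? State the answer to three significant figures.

0.976c

Apply u = (u'+v)/(1+u'v) twice. Ion beam in the cruiser frame: (0.578+0.765)/(1+0.578·0.765) = 1.343/1.44217 = 0.93124c.
That velocity, transformed to the rest frame of the base station: (0.93124+0.484)/(1+0.93124·0.484) = 1.41524/1.45072016 = 0.97554c.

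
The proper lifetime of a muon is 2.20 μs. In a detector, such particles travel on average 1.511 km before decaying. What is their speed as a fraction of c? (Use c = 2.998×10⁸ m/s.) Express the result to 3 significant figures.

Let x = d/(cτ) = 1511 m / (2.998×10⁸ m/s × 2.200×10^-6 s) = 2.2909. Since d = βγcτ, x = βγ = β/√(1−β²).
Solving: β² = x²/(1+x²) = 5.24822/6.24822 = 0.839954, so β = 0.916.

0.916c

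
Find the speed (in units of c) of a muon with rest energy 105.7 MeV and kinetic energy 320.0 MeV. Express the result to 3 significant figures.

γ = 1 + K/(mc²) = 1 + 320.0/105.7 = 4.0274.
β = √(1 − 1/γ²) = √(1 − 0.0616525) = √0.9383475 = 0.969.

0.969c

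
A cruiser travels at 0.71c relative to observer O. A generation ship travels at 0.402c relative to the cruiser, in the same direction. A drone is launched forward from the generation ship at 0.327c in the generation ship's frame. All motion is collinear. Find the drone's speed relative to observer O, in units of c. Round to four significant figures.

0.9292c

Compose velocities in two stages. Stage 1 (into S'): u₁ = (0.327+0.402)/(1+0.327×0.402) = 0.6443.
Stage 2 (into S): u = (0.6443+0.71)/(1+0.6443×0.71) = 0.92922, so the speed is 0.9292c.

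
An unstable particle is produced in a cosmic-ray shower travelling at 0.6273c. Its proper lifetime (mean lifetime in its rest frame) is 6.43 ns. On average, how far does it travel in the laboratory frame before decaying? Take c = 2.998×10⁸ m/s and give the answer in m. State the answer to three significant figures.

With β = 0.6273, γ = 1/√(1 − 0.6273²) = 1/√0.60649471 = 1.2841.
Lab-frame lifetime: Δt = γτ = 1.2841 × 6.43 ns = 8.2568 ns.
Distance: d = vΔt = 0.6273 × 2.998×10⁸ m/s × 8.2568×10^-9 s = 1.55 m.

1.55 m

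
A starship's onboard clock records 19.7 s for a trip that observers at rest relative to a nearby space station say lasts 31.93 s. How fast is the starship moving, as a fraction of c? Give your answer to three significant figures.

γ = Δt/Δτ = 31.93/19.7 = 1.6208.
β = √(1 − 1/γ²) = √(1 − 0.380663) = √0.619337 = 0.787.

0.787c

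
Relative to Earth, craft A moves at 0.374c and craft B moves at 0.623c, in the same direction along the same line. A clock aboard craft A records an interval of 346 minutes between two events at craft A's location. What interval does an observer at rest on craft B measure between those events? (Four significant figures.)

Speed of craft A in craft B's frame: u = (v_A − v_B)/(1 − v_A v_B/c²) = (0.374 − 0.623)/(1 − 0.374×0.623) = −0.249/0.766998 = −0.32464; |u| = 0.32464c.
At |u| = 0.32464c, γ = (1 − 0.105391)^(−1/2) = 1.0573.
Craft A's interval is proper; time dilation gives Δt_B = γΔτ = 1.0573 × 346 minutes = 365.8 minutes.

365.8 minutes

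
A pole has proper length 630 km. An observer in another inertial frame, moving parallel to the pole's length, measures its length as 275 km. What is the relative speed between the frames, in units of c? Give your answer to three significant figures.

Length contraction gives γ = L₀/L = 630/275 = 2.2909.
β = √(1 − 1/γ²) = √0.809459 = 0.900.

0.900c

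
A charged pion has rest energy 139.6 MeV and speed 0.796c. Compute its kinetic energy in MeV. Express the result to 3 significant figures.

91.0 MeV

γ = 1/√(1 − β²) = 1/√(1 − 0.633616) = 1/√0.366384 = 1/0.605297 = 1.65208.
Kinetic energy: K = (γ − 1)mc² = (1.65208 − 1) × 139.6 MeV = 0.65208 × 139.6 = 91.0 MeV.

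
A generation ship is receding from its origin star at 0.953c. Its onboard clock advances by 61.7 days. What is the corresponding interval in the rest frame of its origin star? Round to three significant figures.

204 days

Lorentz factor: γ = (1 − 0.908209)^(−1/2) = 3.3007.
The onboard clock measures proper time, so the interval in the rest frame of its origin star is dilated: Δt = γ·Δτ = 3.3007 × 61.7 days = 204 days.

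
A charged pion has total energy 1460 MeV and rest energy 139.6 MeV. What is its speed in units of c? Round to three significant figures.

0.995c

γ = E/(mc²) = 1460/139.6 = 10.458.
β = √(1 − 1/γ²) = √(1 − 0.00914329) = √0.99085671 = 0.995.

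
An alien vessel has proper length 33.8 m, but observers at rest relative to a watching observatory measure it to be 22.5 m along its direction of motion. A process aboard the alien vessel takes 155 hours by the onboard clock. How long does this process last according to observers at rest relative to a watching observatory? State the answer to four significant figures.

Length contraction gives γ = L₀/L = 33.8/22.5 = 1.50222.
The same γ dilates the second interval: 1.50222 × 155 hours = 232.8 hours.

232.8 hours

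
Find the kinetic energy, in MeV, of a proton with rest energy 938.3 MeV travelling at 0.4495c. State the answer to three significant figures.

With β = 0.4495, γ = 1/√(1 − 0.4495²) = 1/√0.79794975 = 1.11947.
Kinetic energy: K = (γ − 1)mc² = (1.11947 − 1) × 938.3 MeV = 0.11947 × 938.3 = 112 MeV.

112 MeV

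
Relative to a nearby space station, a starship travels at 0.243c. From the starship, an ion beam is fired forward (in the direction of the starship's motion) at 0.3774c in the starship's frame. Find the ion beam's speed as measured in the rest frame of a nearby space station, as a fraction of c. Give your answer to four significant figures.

Relativistic velocity addition: u = (u' + v)/(1 + u'v/c²), with u' = 0.3774c and v = 0.243c.
Numerator: 0.3774 + 0.243 = 0.6204. Denominator: 1 + (0.3774)(0.243) = 1.0917082.
u = 0.6204/1.0917082 = 0.56828, so the speed is 0.5683c.

0.5683c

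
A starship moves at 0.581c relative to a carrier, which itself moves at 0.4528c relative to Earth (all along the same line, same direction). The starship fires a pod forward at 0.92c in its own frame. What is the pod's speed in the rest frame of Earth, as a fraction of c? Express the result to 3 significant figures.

Compose velocities in two stages. Stage 1 (into S'): u₁ = (0.92+0.581)/(1+0.92×0.581) = 0.97816.
Stage 2 (into S): u = (0.97816+0.4528)/(1+0.97816×0.4528) = 0.99172, so the speed is 0.992c.

0.992c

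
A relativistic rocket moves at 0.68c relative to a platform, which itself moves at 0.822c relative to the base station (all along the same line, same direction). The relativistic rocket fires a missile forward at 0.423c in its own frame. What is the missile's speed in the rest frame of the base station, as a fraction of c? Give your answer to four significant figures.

Compose velocities in two stages. Stage 1 (into S'): u₁ = (0.423+0.68)/(1+0.423×0.68) = 0.85661.
Stage 2 (into S): u = (0.85661+0.822)/(1+0.85661×0.822) = 0.98502, so the speed is 0.9850c.

0.9850c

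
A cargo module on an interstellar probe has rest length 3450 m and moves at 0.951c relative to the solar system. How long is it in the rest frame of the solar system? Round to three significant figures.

γ = 1/√(1 − β²) = 1/√(1 − 0.904401) = 1/√0.095599 = 1/0.309191 = 3.2342.
Along the direction of motion the measured length is L₀/γ = 3450/3.2342 = 1070 m.

1070 m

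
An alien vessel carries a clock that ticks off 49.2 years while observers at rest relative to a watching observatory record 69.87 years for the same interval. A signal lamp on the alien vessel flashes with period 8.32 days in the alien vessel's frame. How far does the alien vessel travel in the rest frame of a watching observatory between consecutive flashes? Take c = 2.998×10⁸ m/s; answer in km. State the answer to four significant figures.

2.173×10^11 km

From Δt = γΔτ: γ = 69.87/49.2 = 1.42012.
β = √(1 − 1/γ²) = 0.71004. Lab-frame period = γτ = 1.42012×8.32 days = 11.815 days. Distance = βc × γτ = 0.71004 × 2.998×10⁸ m/s × 1020816 s = 2.1730×10^14 m = 2.173×10^11 km.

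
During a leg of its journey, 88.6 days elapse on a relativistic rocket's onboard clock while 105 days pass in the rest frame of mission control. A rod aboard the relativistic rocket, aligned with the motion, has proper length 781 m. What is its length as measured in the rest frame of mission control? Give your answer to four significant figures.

659.0 m

γ = Δt/Δτ = 105/88.6 = 1.1851.
L = L₀/γ = 781/1.1851 = 659.0 m.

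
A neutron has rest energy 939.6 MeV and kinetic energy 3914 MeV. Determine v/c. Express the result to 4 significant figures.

K = (γ−1)mc², so γ = 1 + 3914/939.6 = 5.1656.
Then v/c = √(1 − γ⁻²) = √(1 − 0.0374765) = √0.9625235 = 0.9811.

0.9811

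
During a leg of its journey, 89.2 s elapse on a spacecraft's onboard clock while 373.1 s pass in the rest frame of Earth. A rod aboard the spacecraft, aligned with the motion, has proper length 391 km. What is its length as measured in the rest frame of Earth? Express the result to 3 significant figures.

From Δt = γΔτ: γ = 373.1/89.2 = 4.18274.
L = L₀/γ = 391/4.18274 = 93.5 km.

93.5 km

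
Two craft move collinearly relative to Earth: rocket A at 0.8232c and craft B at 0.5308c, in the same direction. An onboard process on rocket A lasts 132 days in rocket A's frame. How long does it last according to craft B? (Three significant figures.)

Speed of rocket A in craft B's frame: u = (v_A − v_B)/(1 − v_A v_B/c²) = (0.8232 − 0.5308)/(1 − 0.8232×0.5308) = 0.2924/0.56304544 = 0.51932; |u| = 0.51932c.
γ for this relative speed: γ = 1/√(1 − 0.269693) = 1.1702.
Rocket A's interval is proper; time dilation gives Δt_B = γΔτ = 1.1702 × 132 days = 154 days.

154 days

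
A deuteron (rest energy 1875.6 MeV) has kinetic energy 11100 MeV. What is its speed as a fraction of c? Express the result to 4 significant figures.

0.9895c

γ = 1 + K/(mc²) = 1 + 11100/1875.6 = 6.9181.
β = √(1 − 1/γ²) = √(1 − 0.0208942) = √0.9791058 = 0.9895.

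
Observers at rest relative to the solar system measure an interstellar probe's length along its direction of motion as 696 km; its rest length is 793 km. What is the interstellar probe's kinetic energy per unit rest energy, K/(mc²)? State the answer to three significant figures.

γ = L₀/L = 793/696 = 1.13937.
K/(mc²) = γ − 1 = 1.13937 − 1 = 0.139.

0.139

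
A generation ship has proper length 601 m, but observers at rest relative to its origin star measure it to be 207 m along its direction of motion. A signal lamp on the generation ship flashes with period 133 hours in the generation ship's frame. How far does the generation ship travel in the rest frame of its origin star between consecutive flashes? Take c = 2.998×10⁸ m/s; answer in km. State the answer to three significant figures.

From L = L₀/γ: γ = 601/207 = 2.90338.
β = √(1 − 1/γ²) = 0.93881. Lab-frame period = γτ = 2.90338×133 hours = 386.15 hours. Distance = βc × γτ = 0.93881 × 2.998×10⁸ m/s × 1390140 s = 3.9126×10^14 m = 3.91×10^11 km.

3.91×10^11 km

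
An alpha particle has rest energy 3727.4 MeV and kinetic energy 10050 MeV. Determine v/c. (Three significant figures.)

0.963

K = (γ−1)mc², so γ = 1 + 10050/3727.4 = 3.6962.
Then v/c = √(1 − γ⁻²) = √(1 − 0.0731963) = √0.9268037 = 0.963.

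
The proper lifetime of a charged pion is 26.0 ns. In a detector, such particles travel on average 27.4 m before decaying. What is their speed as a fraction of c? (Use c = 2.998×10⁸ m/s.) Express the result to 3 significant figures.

d = βγcτ ⇒ βγ = d/(cτ) = 27.40 m / (7.7948 m) = 3.5152.
β = (βγ)/√(1+(βγ)²) = 3.5152/√13.3566 = 0.962.

0.962c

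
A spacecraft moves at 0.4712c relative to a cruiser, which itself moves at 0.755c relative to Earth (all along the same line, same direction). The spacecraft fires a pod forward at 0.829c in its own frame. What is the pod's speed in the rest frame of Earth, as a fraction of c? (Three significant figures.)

0.991c

Apply u = (u'+v)/(1+u'v) twice. Pod in the cruiser frame: (0.829+0.4712)/(1+0.829·0.4712) = 1.3002/1.3906248 = 0.93498c.
That velocity, transformed to the rest frame of Earth: (0.93498+0.755)/(1+0.93498·0.755) = 1.68998/1.7059099 = 0.99066c.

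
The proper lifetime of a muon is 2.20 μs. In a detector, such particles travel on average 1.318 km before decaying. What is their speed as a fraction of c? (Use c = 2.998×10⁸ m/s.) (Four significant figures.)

d = βγcτ ⇒ βγ = d/(cτ) = 1318 m / (659.56 m) = 1.9983.
β = (βγ)/√(1+(βγ)²) = 1.9983/√4.9932 = 0.8943.

0.8943c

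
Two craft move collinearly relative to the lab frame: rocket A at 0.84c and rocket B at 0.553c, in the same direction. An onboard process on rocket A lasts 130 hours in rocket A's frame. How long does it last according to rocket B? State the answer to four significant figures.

154.0 hours

Transform rocket A's velocity into rocket B's frame: (0.84 − 0.553)/(1 − 0.84·0.553) = 0.287/0.53548, so the relative speed is 0.53597c.
γ for this relative speed: γ = 1/√(1 − 0.287264) = 1.1845.
The clock on rocket A records proper time, so rocket B measures Δt = γΔτ = 1.1845 × 130 = 154.0 hours.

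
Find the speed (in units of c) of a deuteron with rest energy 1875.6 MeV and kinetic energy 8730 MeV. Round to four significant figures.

K = (γ−1)mc², so γ = 1 + 8730/1875.6 = 5.6545.
Then v/c = √(1 − γ⁻²) = √(1 − 0.031276) = √0.968724 = 0.9842.

0.9842c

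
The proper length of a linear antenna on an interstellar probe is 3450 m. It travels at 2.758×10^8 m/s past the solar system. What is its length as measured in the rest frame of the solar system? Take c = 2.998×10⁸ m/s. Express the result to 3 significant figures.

1350 m

β = v/c = (2.758×10^8 m/s)/(2.998×10⁸ m/s) = 0.919947.
Lorentz factor: γ = (1 − 0.8463025)^(−1/2) = 2.5507.
Length contraction: L = L₀/γ = 3450/2.5507 = 1350 m.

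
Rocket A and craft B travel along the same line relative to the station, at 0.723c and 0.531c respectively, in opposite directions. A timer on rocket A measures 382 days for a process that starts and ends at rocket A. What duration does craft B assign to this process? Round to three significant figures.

Transform rocket A's velocity into craft B's frame: (0.723 + 0.531)/(1 + 0.723·0.531) = 1.254/1.383913, so the relative speed is 0.90613c.
γ for this relative speed: γ = 1/√(1 − 0.821072) = 2.3641.
Rocket A's interval is proper; time dilation gives Δt_B = γΔτ = 2.3641 × 382 days = 903 days.

903 days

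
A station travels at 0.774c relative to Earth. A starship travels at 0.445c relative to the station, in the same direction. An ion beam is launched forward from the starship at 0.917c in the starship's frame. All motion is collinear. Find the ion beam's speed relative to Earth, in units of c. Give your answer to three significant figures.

Apply u = (u'+v)/(1+u'v) twice. Ion beam in the station frame: (0.917+0.445)/(1+0.917·0.445) = 1.362/1.408065 = 0.96728c.
That velocity, transformed to the rest frame of Earth: (0.96728+0.774)/(1+0.96728·0.774) = 1.74128/1.74867472 = 0.99577c.

0.996c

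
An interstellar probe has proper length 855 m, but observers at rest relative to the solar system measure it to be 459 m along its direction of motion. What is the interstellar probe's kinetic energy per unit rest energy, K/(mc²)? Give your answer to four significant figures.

From L = L₀/γ: γ = 855/459 = 1.86275.
K/(mc²) = γ − 1 = 1.86275 − 1 = 0.8627.

0.8627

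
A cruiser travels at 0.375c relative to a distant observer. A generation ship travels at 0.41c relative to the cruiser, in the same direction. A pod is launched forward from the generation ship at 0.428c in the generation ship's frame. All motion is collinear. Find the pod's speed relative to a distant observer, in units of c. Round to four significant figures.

Apply u = (u'+v)/(1+u'v) twice. Pod in the cruiser frame: (0.428+0.41)/(1+0.428·0.41) = 0.838/1.17548 = 0.7129c.
That velocity, transformed to the rest frame of a distant observer: (0.7129+0.375)/(1+0.7129·0.375) = 1.0879/1.2673375 = 0.85841c.

0.8584c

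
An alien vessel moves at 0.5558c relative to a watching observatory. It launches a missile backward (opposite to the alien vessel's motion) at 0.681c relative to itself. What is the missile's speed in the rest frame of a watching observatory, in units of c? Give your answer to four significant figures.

In units of c, u = (u' + v)/(1 + u'v) with u' = −0.681 and v = 0.5558.
Numerator: −0.681 + 0.5558 = −0.1252. Denominator: 1 + (−0.681)(0.5558) = 0.6215002.
u = −0.1252/0.6215002 = −0.20145, so the speed is 0.2014c.

0.2014c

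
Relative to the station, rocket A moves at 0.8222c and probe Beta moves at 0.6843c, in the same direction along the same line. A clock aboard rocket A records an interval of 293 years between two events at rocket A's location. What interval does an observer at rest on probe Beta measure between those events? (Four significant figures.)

308.7 years

The velocity of rocket A relative to probe Beta is (0.8222 − 0.6843)c / (1 − 0.8222×0.6843) = 0.31529c; relative speed 0.31529c.
γ for this relative speed: γ = 1/√(1 − 0.0994078) = 1.0537.
The clock on rocket A records proper time, so probe Beta measures Δt = γΔτ = 1.0537 × 293 = 308.7 years.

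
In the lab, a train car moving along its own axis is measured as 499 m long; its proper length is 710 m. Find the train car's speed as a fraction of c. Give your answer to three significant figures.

0.711c

Length contraction gives γ = L₀/L = 710/499 = 1.4228.
β = √(1 − 1/γ²) = √0.506017 = 0.711.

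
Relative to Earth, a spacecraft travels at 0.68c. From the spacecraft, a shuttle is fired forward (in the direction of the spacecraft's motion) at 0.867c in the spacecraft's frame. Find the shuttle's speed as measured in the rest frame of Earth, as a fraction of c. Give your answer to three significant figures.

Relativistic velocity addition: u = (u' + v)/(1 + u'v/c²), with u' = 0.867c and v = 0.68c.
Numerator: 0.867 + 0.68 = 1.547. Denominator: 1 + (0.867)(0.68) = 1.58956.
u = 1.547/1.58956 = 0.97323, so the speed is 0.973c.

0.973c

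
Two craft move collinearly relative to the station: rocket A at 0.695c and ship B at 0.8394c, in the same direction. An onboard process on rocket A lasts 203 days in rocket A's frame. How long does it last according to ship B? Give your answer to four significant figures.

Speed of rocket A in ship B's frame: u = (v_A − v_B)/(1 − v_A v_B/c²) = (0.695 − 0.8394)/(1 − 0.695×0.8394) = −0.1444/0.416617 = −0.3466; |u| = 0.3466c.
γ for this relative speed: γ = 1/√(1 − 0.120132) = 1.0661.
Rocket A's interval is proper; time dilation gives Δt_B = γΔτ = 1.0661 × 203 days = 216.4 days.

216.4 days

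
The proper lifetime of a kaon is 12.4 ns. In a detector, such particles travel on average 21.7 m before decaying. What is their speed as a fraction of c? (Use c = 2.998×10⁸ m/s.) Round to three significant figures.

Lab distance = (lab lifetime)·v = γτ·βc, so βγ = d/(cτ) = 21.70/(2.998×10⁸ × 1.240×10^-8) = 5.8372.
With βγ = 5.8372: γ² = 1 + (βγ)² = 35.0729, and β = (βγ)/γ = 5.8372/5.92224 = 0.986.

0.986c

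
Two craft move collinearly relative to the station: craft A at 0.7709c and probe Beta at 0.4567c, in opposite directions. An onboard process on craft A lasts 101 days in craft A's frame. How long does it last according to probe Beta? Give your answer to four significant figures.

The velocity of craft A relative to probe Beta is (0.7709 + 0.4567)c / (1 + 0.7709×0.4567) = 0.90794c; relative speed 0.90794c.
γ for this relative speed: γ = 1/√(1 − 0.824355) = 2.3861.
Craft A's interval is proper; time dilation gives Δt_B = γΔτ = 2.3861 × 101 days = 241.0 days.

241.0 days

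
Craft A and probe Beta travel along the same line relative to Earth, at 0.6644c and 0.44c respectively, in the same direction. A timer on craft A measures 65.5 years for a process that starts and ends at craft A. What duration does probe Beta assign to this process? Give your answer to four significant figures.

69.06 years

The velocity of craft A relative to probe Beta is (0.6644 − 0.44)c / (1 − 0.6644×0.44) = 0.3171c; relative speed 0.3171c.
At |u| = 0.3171c, γ = (1 − 0.100552)^(−1/2) = 1.0544.
Craft A's interval is proper; time dilation gives Δt_B = γΔτ = 1.0544 × 65.5 years = 69.06 years.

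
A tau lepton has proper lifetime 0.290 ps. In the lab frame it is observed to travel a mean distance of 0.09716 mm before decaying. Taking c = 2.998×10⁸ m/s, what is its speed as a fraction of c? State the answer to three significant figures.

Let x = d/(cτ) = 9.716×10^-5 m / (2.998×10⁸ m/s × 2.900×10^-13 s) = 1.1175. Since d = βγcτ, x = βγ = β/√(1−β²).
Solving: β² = x²/(1+x²) = 1.24881/2.24881 = 0.55532, so β = 0.745.

0.745c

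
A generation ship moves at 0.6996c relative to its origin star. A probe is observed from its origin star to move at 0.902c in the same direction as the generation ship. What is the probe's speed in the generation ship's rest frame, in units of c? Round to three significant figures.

0.549c

Transform to the generation ship's frame: u' = (u − v)/(1 − uv/c²).
u' = (0.902 − 0.6996)/(1 − 0.902×0.6996) = 0.2024/0.3689608 = 0.54857.
Speed in the generation ship's frame: 0.549c (in the same direction).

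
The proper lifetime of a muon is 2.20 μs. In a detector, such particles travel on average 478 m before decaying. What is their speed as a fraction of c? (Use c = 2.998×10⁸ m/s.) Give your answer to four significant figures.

d = βγcτ ⇒ βγ = d/(cτ) = 478.0 m / (659.56 m) = 0.72473.
β = (βγ)/√(1+(βγ)²) = 0.72473/√1.525234 = 0.5868.

0.5868c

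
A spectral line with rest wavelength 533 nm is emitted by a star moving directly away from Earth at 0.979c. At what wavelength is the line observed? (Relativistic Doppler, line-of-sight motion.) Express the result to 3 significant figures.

Relativistic Doppler for wavelength: λ_obs = λ_src · √((1+β)/(1−β)).
With β = 0.979: factor = √(1.979/0.021) = 9.7076.
λ_obs = 533 × 9.7076 = 5170 nm.

5170 nm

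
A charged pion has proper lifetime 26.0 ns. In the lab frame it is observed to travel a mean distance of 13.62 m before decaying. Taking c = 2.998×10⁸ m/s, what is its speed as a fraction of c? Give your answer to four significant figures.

0.8679c

Let x = d/(cτ) = 13.62 m / (2.998×10⁸ m/s × 2.600×10^-8 s) = 1.7473. Since d = βγcτ, x = βγ = β/√(1−β²).
Solving: β² = x²/(1+x²) = 3.05306/4.05306 = 0.753273, so β = 0.8679.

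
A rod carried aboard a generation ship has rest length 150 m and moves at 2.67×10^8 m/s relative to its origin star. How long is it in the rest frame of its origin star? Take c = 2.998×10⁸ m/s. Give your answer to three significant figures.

68.2 m

β = v/c = (2.67×10^8 m/s)/(2.998×10⁸ m/s) = 0.890594.
γ = 1/√(1 − β²) = 1/√(1 − 0.7931577) = 1/√0.2068423 = 1/0.454799 = 2.1988.
Along the direction of motion the measured length is L₀/γ = 150/2.1988 = 68.2 m.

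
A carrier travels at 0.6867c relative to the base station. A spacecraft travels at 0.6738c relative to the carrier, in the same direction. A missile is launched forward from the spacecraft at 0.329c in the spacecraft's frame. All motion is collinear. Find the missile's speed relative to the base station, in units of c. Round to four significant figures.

0.9641c

Compose velocities in two stages. Stage 1 (into S'): u₁ = (0.329+0.6738)/(1+0.329×0.6738) = 0.82084.
Stage 2 (into S): u = (0.82084+0.6867)/(1+0.82084×0.6867) = 0.9641, so the speed is 0.9641c.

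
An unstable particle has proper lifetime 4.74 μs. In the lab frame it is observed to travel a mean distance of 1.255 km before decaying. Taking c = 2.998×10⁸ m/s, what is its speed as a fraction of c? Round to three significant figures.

Let x = d/(cτ) = 1255 m / (2.998×10⁸ m/s × 4.740×10^-6 s) = 0.88315. Since d = βγcτ, x = βγ = β/√(1−β²).
Solving: β² = x²/(1+x²) = 0.779954/1.779954 = 0.438188, so β = 0.662.

0.662c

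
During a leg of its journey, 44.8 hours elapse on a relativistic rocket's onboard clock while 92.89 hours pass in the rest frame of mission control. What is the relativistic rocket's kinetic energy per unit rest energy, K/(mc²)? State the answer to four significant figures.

1.073

From Δt = γΔτ: γ = 92.89/44.8 = 2.07344.
Since K = (γ−1)mc², K/(mc²) = 2.07344 − 1 = 1.073.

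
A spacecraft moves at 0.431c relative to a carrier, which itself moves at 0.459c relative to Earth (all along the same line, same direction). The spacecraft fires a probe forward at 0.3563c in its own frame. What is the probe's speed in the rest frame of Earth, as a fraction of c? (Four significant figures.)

0.8692c

Apply u = (u'+v)/(1+u'v) twice. Probe in the carrier frame: (0.3563+0.431)/(1+0.3563·0.431) = 0.7873/1.1535653 = 0.68249c.
That velocity, transformed to the rest frame of Earth: (0.68249+0.459)/(1+0.68249·0.459) = 1.14149/1.31326291 = 0.8692c.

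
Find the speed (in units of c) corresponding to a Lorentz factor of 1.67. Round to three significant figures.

0.801c

β = √(1 − 1/γ²) = √(1 − 1/2.7889) = √0.641436 = 0.801.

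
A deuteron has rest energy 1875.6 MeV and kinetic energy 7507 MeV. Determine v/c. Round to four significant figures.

γ = 1 + K/(mc²) = 1 + 7507/1875.6 = 5.0025.
β = √(1 − 1/γ²) = √(1 − 0.03996) = √0.96004 = 0.9798.

0.9798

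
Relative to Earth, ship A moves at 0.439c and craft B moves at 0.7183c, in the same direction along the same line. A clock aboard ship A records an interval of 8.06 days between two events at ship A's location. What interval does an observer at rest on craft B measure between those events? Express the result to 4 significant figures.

8.828 days

Speed of ship A in craft B's frame: u = (v_A − v_B)/(1 − v_A v_B/c²) = (0.439 − 0.7183)/(1 − 0.439×0.7183) = −0.2793/0.6846663 = −0.40794; |u| = 0.40794c.
At |u| = 0.40794c, γ = (1 − 0.166415)^(−1/2) = 1.0953.
Ship A's interval is proper; time dilation gives Δt_B = γΔτ = 1.0953 × 8.06 days = 8.828 days.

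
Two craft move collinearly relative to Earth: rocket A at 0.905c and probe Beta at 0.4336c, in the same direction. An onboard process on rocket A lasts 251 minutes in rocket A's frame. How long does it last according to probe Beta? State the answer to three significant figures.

398 minutes

Transform rocket A's velocity into probe Beta's frame: (0.905 − 0.4336)/(1 − 0.905·0.4336) = 0.4714/0.607592, so the relative speed is 0.77585c.
γ for this relative speed: γ = 1/√(1 − 0.601943) = 1.585.
Rocket A's interval is proper; time dilation gives Δt_B = γΔτ = 1.585 × 251 minutes = 398 minutes.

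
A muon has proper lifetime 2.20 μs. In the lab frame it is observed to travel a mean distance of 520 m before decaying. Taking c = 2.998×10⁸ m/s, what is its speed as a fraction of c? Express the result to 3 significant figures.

Let x = d/(cτ) = 520.0 m / (2.998×10⁸ m/s × 2.200×10^-6 s) = 0.7884. Since d = βγcτ, x = βγ = β/√(1−β²).
Solving: β² = x²/(1+x²) = 0.621575/1.621575 = 0.383316, so β = 0.619.

0.619c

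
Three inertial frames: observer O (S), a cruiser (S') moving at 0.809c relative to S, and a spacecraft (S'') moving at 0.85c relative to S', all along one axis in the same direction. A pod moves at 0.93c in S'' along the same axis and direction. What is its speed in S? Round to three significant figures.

0.999c

Compose velocities in two stages. Stage 1 (into S'): u₁ = (0.93+0.85)/(1+0.93×0.85) = 0.99414.
Stage 2 (into S): u = (0.99414+0.809)/(1+0.99414×0.809) = 0.99938, so the speed is 0.999c.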